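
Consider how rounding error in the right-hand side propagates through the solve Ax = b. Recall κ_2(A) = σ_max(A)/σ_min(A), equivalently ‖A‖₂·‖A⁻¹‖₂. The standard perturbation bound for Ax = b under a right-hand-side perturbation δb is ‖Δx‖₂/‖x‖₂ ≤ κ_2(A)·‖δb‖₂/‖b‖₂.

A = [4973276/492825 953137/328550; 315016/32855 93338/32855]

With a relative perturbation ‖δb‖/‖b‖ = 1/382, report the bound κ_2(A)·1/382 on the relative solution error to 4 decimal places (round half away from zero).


form AᵀA = [47061367229776/242876480625 4575328939006/80958826875; 4575328939006/80958826875 1779668365169/107945102500] with trace 326819974729/1554409476 and determinant 282912400/388602369
solving λ² − 326819974729/1554409476·λ + 282912400/388602369 = 0 gives λ = 841/4, 1345600/388602369
σ_max=√(841/4)=(29/2), σ_min=√(1345600/388602369)=(1160/19713) → κ = 246.4125
κ_2(A)·‖δb‖/‖b‖ = 0.6451

0.6451


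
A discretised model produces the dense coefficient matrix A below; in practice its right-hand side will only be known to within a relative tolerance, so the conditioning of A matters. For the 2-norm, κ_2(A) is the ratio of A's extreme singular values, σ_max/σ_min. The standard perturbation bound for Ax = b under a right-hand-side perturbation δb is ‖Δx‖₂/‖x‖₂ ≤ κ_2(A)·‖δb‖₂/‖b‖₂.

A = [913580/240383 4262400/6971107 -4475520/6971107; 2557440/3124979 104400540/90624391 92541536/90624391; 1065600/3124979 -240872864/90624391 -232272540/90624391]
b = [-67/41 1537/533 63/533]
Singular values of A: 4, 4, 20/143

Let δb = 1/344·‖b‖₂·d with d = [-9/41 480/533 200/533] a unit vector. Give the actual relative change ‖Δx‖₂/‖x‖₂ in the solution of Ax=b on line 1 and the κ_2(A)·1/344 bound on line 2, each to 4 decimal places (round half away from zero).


0.0032
0.0831

largest singular value 4, smallest 20/143
condition number: 4 ÷ (20/143) = 28.6000
worst-case relative error ≤ 28.6000 × 1/344 = 0.0831
solve Ax = b  →  x = [4.4646 -14.2891 15.3661]
‖b‖ = 3.3166, ‖x‖ = 21.4529
with δb = [-0.0021 0.0087 0.0036], A·Δx = δb → ‖Δx‖ = 0.0689
realised ‖Δx‖/‖x‖ = 0.0032
so the bound overstates the realised error by a factor of ≈ 25.8732 (computed from the unrounded values)


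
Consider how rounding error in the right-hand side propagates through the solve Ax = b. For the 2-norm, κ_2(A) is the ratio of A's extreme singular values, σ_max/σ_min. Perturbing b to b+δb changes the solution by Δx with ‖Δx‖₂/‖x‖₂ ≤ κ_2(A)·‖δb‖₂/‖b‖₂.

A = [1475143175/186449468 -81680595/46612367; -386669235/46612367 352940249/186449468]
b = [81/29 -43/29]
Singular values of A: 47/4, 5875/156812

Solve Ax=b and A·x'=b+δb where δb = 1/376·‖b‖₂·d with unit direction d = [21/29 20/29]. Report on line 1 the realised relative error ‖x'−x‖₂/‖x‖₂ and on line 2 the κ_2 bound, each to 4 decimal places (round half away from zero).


from the listed singular values, σ₁ = 47/4, σ_n = 5875/156812
κ_2(A) = (47/4) / (5875/156812) = 313.6240
worst-case relative error ≤ 313.6240 × 1/376 = 0.8341
solve Ax = b  →  x = [6.1082 25.9843]
‖b‖ = 3.1623, ‖x‖ = 26.6926
with δb = [0.0061 0.0058], A·Δx = δb → ‖Δx‖ = 0.2245
relative error = 0.0084
tightness: 0.0084 against a bound of 0.8341 (unrounded ratio ≈ 0.0101)

0.0084
0.8341


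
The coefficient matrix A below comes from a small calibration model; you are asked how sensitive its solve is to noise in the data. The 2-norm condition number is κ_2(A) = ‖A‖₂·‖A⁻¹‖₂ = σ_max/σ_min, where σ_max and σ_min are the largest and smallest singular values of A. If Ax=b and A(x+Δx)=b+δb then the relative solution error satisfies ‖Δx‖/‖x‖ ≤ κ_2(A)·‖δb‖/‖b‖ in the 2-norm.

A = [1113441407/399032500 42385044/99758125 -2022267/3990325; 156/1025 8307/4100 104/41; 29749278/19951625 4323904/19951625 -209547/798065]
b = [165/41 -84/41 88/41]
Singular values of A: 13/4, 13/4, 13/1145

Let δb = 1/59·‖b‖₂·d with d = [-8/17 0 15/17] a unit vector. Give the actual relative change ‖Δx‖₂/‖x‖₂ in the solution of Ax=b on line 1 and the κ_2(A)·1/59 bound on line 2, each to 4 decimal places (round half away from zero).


4.8517
4.8517

σ_max = 13/4, σ_min = 13/1145
condition number: (13/4) ÷ (13/1145) = 286.2500
perturbation bound = 286.2500·1/59 = 4.8517
solve Ax = b  →  x = [1.3366 -0.1871 -0.7385]
‖b‖₂ = 5.0000 and ‖x‖₂ = 1.5385
re-solving with b+δb shifts x by Δx of norm 7.4641
realised ‖Δx‖/‖x‖ = 4.8517
tightness: 4.8517 against a bound of 4.8517; the bound is attained (ratio 1)


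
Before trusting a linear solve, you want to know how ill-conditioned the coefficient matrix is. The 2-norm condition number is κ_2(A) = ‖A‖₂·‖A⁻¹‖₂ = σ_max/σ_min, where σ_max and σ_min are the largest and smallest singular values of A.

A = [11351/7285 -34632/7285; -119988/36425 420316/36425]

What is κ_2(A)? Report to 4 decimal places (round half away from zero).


72.8500

M = AᵀA = [17618250169/1326780625 -60260572008/1326780625; -60260572008/1326780625 206649925456/1326780625]. tr(M)=358829081/2122849, det(M)=11424400/2122849
char-poly roots: 169 and 67600/2122849
σ_max=√169=13, σ_min=√(67600/2122849)=(260/1457) → κ = 72.8500


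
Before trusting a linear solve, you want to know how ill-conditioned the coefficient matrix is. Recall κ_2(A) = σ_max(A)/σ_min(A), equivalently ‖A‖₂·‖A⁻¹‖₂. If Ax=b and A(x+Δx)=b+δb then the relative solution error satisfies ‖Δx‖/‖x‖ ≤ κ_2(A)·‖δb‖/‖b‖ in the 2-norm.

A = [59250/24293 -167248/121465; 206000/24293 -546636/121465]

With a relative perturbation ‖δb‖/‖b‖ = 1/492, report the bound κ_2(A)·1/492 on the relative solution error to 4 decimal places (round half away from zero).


M = AᵀA = [45946562500/590149849 -24503292000/590149849; -24503292000/590149849 13071312400/590149849]. tr(M)=204214100/2042041, det(M)=1000000/2042041
char-poly roots: 100 and 10000/2042041
σ_max=√100=10, σ_min=√(10000/2042041)=(100/1429) → κ = 142.9000
κ_2(A)·‖δb‖/‖b‖ = 0.2904

0.2904


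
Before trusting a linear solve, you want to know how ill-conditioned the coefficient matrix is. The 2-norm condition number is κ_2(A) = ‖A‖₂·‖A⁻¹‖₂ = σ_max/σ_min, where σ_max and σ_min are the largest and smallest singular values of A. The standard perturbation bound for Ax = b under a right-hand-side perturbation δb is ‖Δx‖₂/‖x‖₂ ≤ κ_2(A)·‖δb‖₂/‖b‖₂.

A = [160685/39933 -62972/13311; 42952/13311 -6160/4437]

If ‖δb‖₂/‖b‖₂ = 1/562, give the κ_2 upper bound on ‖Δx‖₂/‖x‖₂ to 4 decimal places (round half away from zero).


form AᵀA = [146794249/5517801 -43252300/1839267; -43252300/1839267 14903056/613089] with trace 334033/6561 and determinant 614656/6561
char-poly roots: 49 and 12544/6561
σ_max=√49=7, σ_min=√(12544/6561)=(112/81) → κ = 5.0625
κ_2(A)·‖δb‖/‖b‖ = 0.0090

0.0090


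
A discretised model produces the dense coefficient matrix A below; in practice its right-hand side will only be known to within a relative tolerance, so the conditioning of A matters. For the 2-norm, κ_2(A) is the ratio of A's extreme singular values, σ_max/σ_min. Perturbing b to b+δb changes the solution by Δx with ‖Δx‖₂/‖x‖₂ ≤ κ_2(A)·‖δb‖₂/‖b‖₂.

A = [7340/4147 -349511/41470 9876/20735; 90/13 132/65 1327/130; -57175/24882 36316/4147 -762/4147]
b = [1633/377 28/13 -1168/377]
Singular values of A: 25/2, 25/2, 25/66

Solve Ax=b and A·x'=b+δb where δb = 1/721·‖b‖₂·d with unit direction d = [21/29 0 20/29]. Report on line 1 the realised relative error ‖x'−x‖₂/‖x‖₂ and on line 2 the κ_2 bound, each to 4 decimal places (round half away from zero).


σ_max = 25/2, σ_min = 25/66
κ_2(A) = (25/2) / (25/66) = 33.0000
perturbation bound = 33.0000·1/721 = 0.0458
solve Ax = b  →  x = [-1.9200 -0.8224 1.6768]
2-norm of b is 5.7446; of x, 2.6785
Δx = A⁻¹·δb where δb = 1/721·5.7446·d; ‖Δx‖ = 0.0210
dividing the unrounded norms, ‖Δx‖/‖x‖ = 0.0079
realised/bound (from unrounded values) ≈ 0.1716

0.0079
0.0458


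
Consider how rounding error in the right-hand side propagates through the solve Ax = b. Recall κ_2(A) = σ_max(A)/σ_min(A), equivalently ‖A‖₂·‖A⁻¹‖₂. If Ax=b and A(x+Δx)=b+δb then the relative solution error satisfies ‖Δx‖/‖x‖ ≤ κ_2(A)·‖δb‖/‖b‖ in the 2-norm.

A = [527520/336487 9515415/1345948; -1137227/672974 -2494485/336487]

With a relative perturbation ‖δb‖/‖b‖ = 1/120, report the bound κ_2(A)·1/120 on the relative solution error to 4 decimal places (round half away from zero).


M = AᵀA = [2861349169/538518436 6357409695/269259218; 6357409695/269259218 226043292825/2154073744]. tr(M)=141278221/1281424, det(M)=540225/5125696
eigenvalues of AᵀA: λ = (tr ± √(tr²−4·det))/2 = 441/4, 1225/1281424
σ_max=√(441/4)=(21/2), σ_min=√(1225/1281424)=(35/1132) → κ = 339.6000
worst-case relative error ≤ 339.6000 × 1/120 = 2.8300

2.8300


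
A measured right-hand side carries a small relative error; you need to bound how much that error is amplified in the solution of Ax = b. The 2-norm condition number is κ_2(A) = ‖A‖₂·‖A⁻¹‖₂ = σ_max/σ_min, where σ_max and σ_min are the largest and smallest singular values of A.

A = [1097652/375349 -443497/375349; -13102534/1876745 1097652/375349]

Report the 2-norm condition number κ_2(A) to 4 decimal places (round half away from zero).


222.1000

AᵀA = [1194067426324/20841253225 -99503251452/4168250645; -99503251452/4168250645 8293073977/833650129]; tr = 8292273821/123321025, det = 11303044/123321025
char-poly roots: 1681/25 and 6724/4932841
so κ_2 = √((1681/25) / (6724/4932841)) = 222.1000


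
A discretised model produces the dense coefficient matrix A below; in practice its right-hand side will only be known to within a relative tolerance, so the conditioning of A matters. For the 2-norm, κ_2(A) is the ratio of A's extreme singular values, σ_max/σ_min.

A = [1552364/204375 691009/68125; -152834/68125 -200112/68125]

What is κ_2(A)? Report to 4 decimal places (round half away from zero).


form AᵀA = [4192092916/66830625 1863118796/22276875; 1863118796/22276875 828061201/7425625] with trace 465785749/2673225 and determinant 58564/297025
λ_max, λ_min = (465785749/2673225 ± √216950728000530601/7146131900625)/2 = 4356/25, 121/106929
σ_max=√(4356/25)=(66/5), σ_min=√(121/106929)=(11/327) → κ = 392.4000

392.4000


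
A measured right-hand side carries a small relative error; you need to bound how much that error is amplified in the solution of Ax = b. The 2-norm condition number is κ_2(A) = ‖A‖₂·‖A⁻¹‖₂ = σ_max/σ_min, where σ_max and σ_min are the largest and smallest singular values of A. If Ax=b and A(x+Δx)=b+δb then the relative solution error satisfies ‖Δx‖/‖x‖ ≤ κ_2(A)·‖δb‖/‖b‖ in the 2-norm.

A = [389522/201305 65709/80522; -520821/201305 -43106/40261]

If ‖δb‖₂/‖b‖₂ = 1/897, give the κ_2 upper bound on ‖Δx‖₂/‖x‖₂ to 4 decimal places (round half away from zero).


0.3453

AᵀA = [1301482777/124688317 542277855/124688317; 542277855/124688317 903860125/498753268]; tr = 469983941/38365636, det = 60025/38365636
eigenvalues of AᵀA: λ = (tr ± √(tr²−4·det))/2 = 49/4, 1225/9591409
κ_2(A) = √(λ_max/λ_min) = √((49/4) / (1225/9591409)) = 309.7000
bound on ‖Δx‖/‖x‖: κ·ε = 309.7000·1/897 = 0.3453


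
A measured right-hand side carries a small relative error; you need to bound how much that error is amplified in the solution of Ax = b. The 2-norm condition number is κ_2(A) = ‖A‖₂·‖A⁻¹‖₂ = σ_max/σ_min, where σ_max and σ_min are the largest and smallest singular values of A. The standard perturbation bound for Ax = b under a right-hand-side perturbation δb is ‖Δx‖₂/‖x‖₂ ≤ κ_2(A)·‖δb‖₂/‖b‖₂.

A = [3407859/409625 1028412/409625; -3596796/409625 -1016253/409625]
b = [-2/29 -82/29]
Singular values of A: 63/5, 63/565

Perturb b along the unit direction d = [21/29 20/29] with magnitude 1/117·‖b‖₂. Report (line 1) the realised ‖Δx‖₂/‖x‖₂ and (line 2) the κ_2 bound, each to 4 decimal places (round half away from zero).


0.0121
0.9658

σ_max = 63/5, σ_min = 63/565
κ_2(A) = (63/5) / (63/565) = 113.0000
bound on ‖Δx‖/‖x‖: κ·ε = 113.0000·1/117 = 0.9658
solve Ax = b  →  x = [5.1746 -17.1746]
‖b‖ = 2.8284, ‖x‖ = 17.9372
with δb = [0.0175 0.0167], A·Δx = δb → ‖Δx‖ = 0.2168
dividing the unrounded norms, ‖Δx‖/‖x‖ = 0.0121
so the bound overstates the realised error by a factor of ≈ 79.9062 (computed from the unrounded values)


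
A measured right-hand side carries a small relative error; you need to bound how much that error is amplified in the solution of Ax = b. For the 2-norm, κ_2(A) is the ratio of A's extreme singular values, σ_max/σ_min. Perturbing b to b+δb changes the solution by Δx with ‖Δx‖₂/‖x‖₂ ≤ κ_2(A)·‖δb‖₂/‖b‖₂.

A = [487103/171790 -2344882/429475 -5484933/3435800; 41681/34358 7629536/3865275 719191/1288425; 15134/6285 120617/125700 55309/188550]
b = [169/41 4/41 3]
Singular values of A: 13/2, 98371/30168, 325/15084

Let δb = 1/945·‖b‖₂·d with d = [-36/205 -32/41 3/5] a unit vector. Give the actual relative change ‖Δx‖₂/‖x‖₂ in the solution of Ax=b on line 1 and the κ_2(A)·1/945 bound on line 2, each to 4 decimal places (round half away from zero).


0.0054
0.3192

σ_max = 13/2, σ_min = 325/15084
κ = σ_max/σ_min = (13/2)/(325/15084) = 301.6800
worst-case relative error ≤ 301.6800 × 1/945 = 0.3192
solve Ax = b  →  x = [1.0859 -13.2011 44.4958]
2-norm of b is 5.0990; of x, 46.4255
re-solving with b+δb shifts x by Δx of norm 0.2504
dividing the unrounded norms, ‖Δx‖/‖x‖ = 0.0054
realised/bound (from unrounded values) ≈ 0.0169


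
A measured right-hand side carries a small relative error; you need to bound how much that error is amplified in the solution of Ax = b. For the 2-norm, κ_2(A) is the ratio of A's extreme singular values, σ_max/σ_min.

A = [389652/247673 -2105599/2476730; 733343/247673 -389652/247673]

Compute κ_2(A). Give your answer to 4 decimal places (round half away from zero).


AᵀA = [2386230577/212255761 -6363211986/1061278805; -6363211986/1061278805 67876869409/21225576100]; tr = 1060553381/73444900, det = 130321/73444900
eigenvalues of AᵀA: λ = (tr ± √(tr²−4·det))/2 = 361/25, 361/2937796
σ_max=√(361/25)=(19/5), σ_min=√(361/2937796)=(19/1714) → κ = 342.8000

342.8000


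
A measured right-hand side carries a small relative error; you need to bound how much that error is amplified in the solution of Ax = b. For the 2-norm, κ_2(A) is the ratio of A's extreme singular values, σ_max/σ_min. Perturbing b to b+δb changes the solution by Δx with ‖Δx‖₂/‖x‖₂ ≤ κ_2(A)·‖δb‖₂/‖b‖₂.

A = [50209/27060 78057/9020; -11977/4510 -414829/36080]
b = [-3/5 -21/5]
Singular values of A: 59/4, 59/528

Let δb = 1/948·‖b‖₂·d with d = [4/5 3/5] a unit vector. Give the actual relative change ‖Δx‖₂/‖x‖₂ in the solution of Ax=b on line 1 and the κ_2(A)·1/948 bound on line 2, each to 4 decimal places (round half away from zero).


0.0015
0.1392

from the listed singular values, σ₁ = 59/4, σ_n = 59/528
κ = σ_max/σ_min = (59/4)/(59/528) = 132.0000
κ_2(A)·‖δb‖/‖b‖ = 0.1392
solve Ax = b  →  x = [26.2373 -5.6949]
2-norm of b is 4.2426; of x, 26.8482
δb = ε·‖b‖·d = [0.0036 0.0027]; solving A·Δx = δb gives ‖Δx‖ = 0.0401
realised ‖Δx‖/‖x‖ = 0.0015
tightness: 0.0015 against a bound of 0.1392 (unrounded ratio ≈ 0.0107)


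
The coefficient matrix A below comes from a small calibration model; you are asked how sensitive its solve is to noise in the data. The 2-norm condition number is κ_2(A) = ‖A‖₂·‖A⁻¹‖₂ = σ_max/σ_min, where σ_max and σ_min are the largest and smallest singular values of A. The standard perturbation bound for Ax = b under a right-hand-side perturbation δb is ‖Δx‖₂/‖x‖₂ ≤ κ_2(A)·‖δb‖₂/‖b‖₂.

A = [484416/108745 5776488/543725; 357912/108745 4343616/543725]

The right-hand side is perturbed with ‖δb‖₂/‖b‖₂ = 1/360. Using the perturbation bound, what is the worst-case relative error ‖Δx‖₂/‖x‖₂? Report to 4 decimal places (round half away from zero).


0.9294

AᵀA = [14510394432/473019001 174114220032/2365095005; 174114220032/2365095005 2089392542784/11825475025]; tr = 14509777536/69973225, det = 26873856/69973225
eigenvalues of AᵀA: λ = (tr ± √(tr²−4·det))/2 = 5184/25, 5184/2798929
σ_max=√(5184/25)=(72/5), σ_min=√(5184/2798929)=(72/1673) → κ = 334.6000
bound on ‖Δx‖/‖x‖: κ·ε = 334.6000·1/360 = 0.9294


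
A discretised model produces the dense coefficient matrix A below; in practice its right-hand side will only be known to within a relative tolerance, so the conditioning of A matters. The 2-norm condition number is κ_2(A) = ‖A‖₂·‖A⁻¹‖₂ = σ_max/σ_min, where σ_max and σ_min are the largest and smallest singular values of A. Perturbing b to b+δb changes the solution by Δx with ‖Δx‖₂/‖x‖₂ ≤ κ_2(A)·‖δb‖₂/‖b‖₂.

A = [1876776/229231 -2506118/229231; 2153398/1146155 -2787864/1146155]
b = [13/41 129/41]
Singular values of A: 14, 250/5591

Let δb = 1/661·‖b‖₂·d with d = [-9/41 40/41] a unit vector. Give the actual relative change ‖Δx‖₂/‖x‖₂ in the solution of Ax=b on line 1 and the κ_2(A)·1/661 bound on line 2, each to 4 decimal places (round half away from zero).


σ_max = 14, σ_min = 250/5591
condition number: 14 ÷ (250/5591) = 313.0960
worst-case relative error ≤ 313.0960 × 1/661 = 0.4737
solve Ax = b  →  x = [53.7165 40.1981]
‖b‖₂ = 3.1623 and ‖x‖₂ = 67.0920
Δx = A⁻¹·δb where δb = 1/661·3.1623·d; ‖Δx‖ = 0.1070
relative error = 0.0016
tightness: 0.0016 against a bound of 0.4737 (unrounded ratio ≈ 0.0034)

0.0016
0.4737


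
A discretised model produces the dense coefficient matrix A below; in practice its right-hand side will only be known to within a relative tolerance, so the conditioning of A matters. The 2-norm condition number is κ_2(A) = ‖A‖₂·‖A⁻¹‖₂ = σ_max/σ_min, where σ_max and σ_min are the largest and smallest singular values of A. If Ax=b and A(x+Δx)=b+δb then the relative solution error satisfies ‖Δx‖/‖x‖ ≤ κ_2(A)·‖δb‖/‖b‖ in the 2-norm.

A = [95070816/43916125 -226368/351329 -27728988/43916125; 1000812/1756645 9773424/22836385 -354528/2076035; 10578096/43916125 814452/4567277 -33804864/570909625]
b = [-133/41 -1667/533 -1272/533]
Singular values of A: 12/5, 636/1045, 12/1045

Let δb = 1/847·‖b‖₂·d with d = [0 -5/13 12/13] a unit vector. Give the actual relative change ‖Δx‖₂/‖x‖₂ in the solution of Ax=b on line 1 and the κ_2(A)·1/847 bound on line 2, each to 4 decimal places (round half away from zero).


0.0060
0.2468

σ_max = 12/5, σ_min = 12/1045
κ = σ_max/σ_min = (12/5)/(12/1045) = 209.0000
perturbation bound = 209.0000·1/847 = 0.2468
solve Ax = b  →  x = [-26.9831 -4.4432 -82.8417]
2-norm of b is 5.0990; of x, 87.2387
Δx = A⁻¹·δb where δb = 1/847·5.0990·d; ‖Δx‖ = 0.5242
realised ‖Δx‖/‖x‖ = 0.0060
so the bound overstates the realised error by a factor of ≈ 41.0614 (computed from the unrounded values)


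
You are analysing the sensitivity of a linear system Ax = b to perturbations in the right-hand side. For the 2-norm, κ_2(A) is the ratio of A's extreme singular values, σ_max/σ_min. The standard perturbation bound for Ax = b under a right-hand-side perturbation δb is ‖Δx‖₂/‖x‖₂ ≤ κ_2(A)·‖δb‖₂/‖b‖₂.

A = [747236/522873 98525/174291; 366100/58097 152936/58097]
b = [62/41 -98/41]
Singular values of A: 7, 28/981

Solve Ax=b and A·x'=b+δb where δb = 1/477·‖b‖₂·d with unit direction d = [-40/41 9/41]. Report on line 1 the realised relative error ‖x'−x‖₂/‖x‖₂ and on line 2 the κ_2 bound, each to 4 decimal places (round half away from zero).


0.0030
0.5142

σ_max = 7, σ_min = 28/981
condition number: 7 ÷ (28/981) = 245.2500
worst-case relative error ≤ 245.2500 × 1/477 = 0.5142
solve Ax = b  →  x = [26.6868 -64.7912]
‖b‖₂ = 2.8284 and ‖x‖₂ = 70.0720
δb = ε·‖b‖·d = [-0.0058 0.0013]; solving A·Δx = δb gives ‖Δx‖ = 0.2077
dividing the unrounded norms, ‖Δx‖/‖x‖ = 0.0030
realised/bound (from unrounded values) ≈ 0.0058


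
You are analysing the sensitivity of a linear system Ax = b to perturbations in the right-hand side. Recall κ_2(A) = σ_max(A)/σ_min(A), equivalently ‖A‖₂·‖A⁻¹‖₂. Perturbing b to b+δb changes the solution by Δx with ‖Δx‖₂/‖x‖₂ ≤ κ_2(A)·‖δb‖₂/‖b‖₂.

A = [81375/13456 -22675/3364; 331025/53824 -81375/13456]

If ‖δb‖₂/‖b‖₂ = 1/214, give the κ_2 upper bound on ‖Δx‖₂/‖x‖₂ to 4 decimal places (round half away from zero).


AᵀA = [256275625/3444736 -67134375/861184; -67134375/861184 17655625/215296]; tr = 640625/4096, det = 390625/16384
char-poly roots: 625/4 and 625/4096
σ_max=√(625/4)=(25/2), σ_min=√(625/4096)=(25/64) → κ = 32.0000
κ_2(A)·‖δb‖/‖b‖ = 0.1495

0.1495


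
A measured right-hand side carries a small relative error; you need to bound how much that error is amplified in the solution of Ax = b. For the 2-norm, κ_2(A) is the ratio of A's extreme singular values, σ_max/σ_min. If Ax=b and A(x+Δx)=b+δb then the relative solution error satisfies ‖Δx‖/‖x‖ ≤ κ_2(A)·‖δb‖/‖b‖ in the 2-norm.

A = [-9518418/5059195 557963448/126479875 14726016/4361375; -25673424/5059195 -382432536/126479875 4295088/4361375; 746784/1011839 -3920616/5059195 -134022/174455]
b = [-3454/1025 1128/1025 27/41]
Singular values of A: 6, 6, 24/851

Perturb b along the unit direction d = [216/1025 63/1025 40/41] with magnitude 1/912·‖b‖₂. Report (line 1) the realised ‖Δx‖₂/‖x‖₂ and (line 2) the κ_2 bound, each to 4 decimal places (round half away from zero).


σ_max = 6, σ_min = 24/851
condition number: 6 ÷ (24/851) = 212.7500
κ_2(A)·‖δb‖/‖b‖ = 0.2333
solve Ax = b  →  x = [0.0345 -0.5195 -0.3000]
2-norm of b is 3.6056; of x, 0.6009
with δb = [0.0008 0.0002 0.0039], A·Δx = δb → ‖Δx‖ = 0.1402
relative error = 0.2333
realised/bound = 1 exactly: the bound is attained for this b and d

0.2333
0.2333


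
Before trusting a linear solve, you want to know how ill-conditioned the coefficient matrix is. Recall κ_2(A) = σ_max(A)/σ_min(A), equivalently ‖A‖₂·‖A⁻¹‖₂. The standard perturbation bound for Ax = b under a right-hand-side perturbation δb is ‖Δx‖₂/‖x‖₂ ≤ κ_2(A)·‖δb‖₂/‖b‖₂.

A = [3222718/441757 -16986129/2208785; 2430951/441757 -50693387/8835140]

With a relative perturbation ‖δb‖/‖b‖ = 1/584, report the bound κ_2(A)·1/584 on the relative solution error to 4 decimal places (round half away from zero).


0.6521

AᵀA = [16295434071925/195149247049 -68439830907105/780596988196; -68439830907105/780596988196 287451069600241/3122387952784]; tr = 651816902201/3712708624, det = 197262025/928177156
solving λ² − 651816902201/3712708624·λ + 197262025/928177156 = 0 gives λ = 2809/16, 280900/232044289
κ = σ_max/σ_min = (53/4)/(530/15233) = 380.8250
bound on ‖Δx‖/‖x‖: κ·ε = 380.8250·1/584 = 0.6521


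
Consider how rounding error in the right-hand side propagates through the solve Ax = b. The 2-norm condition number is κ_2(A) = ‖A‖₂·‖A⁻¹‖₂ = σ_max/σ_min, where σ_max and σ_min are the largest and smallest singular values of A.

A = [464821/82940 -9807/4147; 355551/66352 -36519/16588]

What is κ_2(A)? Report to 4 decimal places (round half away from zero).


M = AᵀA = [7868430241/130873600 -163921317/6543680; -163921317/6543680 3415545/327184]. tr(M)=54642889/774400, det(M)=21609/193600
solving λ² − 54642889/774400·λ + 21609/193600 = 0 gives λ = 1764/25, 49/30976
σ_max=√(1764/25)=(42/5), σ_min=√(49/30976)=(7/176) → κ = 211.2000

211.2000


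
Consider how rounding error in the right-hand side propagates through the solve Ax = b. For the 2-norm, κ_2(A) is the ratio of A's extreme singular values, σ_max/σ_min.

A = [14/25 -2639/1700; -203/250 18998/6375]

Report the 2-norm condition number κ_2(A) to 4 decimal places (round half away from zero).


form AᵀA = [60809/62500 -308357/93750; -308357/93750 25404001/2250000] with trace 44149/3600 and determinant 2401/14400
λ_max, λ_min = (44149/3600 ± √1940490601/12960000)/2 = 49/4, 49/3600
σ_max=√(49/4)=(7/2), σ_min=√(49/3600)=(7/60) → κ = 30.0000

30.0000


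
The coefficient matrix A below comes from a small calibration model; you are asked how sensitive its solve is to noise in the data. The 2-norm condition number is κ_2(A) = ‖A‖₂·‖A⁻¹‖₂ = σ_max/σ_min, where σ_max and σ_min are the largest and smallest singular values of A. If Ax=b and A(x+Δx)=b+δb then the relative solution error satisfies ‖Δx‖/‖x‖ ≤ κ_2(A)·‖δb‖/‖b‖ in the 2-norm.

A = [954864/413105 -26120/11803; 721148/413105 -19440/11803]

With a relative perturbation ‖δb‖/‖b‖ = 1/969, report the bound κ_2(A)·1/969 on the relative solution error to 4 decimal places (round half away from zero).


0.2940

AᵀA = [57272787856/6826229641 -7792032960/975175663; -7792032960/975175663 1060168000/139310809]; tr = 129870416/8116801, det = 25600/8116801
eigenvalues of AᵀA: λ = (tr ± √(tr²−4·det))/2 = 16, 1600/8116801
κ = σ_max/σ_min = 4/(40/2849) = 284.9000
perturbation bound = 284.9000·1/969 = 0.2940


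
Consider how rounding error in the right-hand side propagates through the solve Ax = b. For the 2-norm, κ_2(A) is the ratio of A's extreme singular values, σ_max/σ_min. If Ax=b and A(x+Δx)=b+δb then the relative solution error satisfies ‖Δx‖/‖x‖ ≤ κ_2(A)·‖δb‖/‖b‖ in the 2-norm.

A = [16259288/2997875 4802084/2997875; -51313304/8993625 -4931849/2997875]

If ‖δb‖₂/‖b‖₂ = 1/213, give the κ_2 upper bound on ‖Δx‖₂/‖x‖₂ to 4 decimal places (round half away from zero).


form AᵀA = [5959970492032/96177515625 579435038392/32059171875; 579435038392/32059171875 56341433177/10686390625] with trace 413890777/6155361 and determinant 180848704/3847100625
λ_max, λ_min = (413890777/6155361 ± √107061531797301822049/23680293150200625)/2 = 1681/25, 107584/153884025
so κ_2 = √((1681/25) / (107584/153884025)) = 310.1250
bound on ‖Δx‖/‖x‖: κ·ε = 310.1250·1/213 = 1.4560

1.4560


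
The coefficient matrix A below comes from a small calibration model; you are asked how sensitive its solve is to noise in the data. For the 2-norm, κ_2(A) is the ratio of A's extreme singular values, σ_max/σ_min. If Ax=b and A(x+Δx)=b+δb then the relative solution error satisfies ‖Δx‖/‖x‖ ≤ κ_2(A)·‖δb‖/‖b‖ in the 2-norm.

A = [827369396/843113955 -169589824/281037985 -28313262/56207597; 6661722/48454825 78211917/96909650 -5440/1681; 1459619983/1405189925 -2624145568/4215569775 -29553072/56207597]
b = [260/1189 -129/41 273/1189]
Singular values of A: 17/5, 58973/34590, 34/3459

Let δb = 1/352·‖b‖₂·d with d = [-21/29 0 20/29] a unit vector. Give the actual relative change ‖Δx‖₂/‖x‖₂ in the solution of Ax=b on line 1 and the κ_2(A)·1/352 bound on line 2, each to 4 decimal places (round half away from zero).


0.8626
0.9827

largest singular value 17/5, smallest 34/3459
κ = σ_max/σ_min = (17/5)/(34/3459) = 345.9000
worst-case relative error ≤ 345.9000 × 1/352 = 0.9827
solve Ax = b  →  x = [0.3530 -0.5069 0.8608]
‖b‖₂ = 3.1623 and ‖x‖₂ = 1.0595
re-solving with b+δb shifts x by Δx of norm 0.9140
relative error = 0.8626
tightness: 0.8626 against a bound of 0.9827 (unrounded ratio ≈ 0.8778)


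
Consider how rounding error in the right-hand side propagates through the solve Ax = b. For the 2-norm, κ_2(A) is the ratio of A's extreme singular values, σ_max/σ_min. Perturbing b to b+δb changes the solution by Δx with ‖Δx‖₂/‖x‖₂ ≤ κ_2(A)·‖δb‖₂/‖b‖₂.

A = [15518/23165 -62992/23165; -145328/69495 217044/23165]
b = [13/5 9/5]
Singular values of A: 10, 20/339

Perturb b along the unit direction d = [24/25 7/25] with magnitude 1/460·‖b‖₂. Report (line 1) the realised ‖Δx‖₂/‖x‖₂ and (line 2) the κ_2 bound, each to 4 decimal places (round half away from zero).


0.0023
0.3685

σ_max = 10, σ_min = 20/339
κ_2(A) = 10 / (20/339) = 169.5000
bound on ‖Δx‖/‖x‖: κ·ε = 169.5000·1/460 = 0.3685
solve Ax = b  →  x = [49.5878 11.2598]
‖b‖₂ = 3.1623 and ‖x‖₂ = 50.8501
re-solving with b+δb shifts x by Δx of norm 0.1165
realised ‖Δx‖/‖x‖ = 0.0023
realised/bound (from unrounded values) ≈ 0.0062


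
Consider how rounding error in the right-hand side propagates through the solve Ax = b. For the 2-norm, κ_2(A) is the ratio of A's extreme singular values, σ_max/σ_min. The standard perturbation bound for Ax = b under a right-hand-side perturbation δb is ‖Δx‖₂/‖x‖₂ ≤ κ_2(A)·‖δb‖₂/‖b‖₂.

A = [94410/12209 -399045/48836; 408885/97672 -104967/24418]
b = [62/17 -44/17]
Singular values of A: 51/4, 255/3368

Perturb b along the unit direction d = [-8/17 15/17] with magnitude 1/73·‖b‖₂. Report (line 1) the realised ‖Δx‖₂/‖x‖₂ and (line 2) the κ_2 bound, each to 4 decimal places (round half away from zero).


0.0153
2.3068

from the listed singular values, σ₁ = 51/4, σ_n = 255/3368
κ = σ_max/σ_min = (51/4)/(255/3368) = 168.4000
worst-case relative error ≤ 168.4000 × 1/73 = 2.3068
solve Ax = b  →  x = [-38.1490 -36.5490]
2-norm of b is 4.4721; of x, 52.8316
δb = ε·‖b‖·d = [-0.0288 0.0541]; solving A·Δx = δb gives ‖Δx‖ = 0.8091
dividing the unrounded norms, ‖Δx‖/‖x‖ = 0.0153
tightness: 0.0153 against a bound of 2.3068 (unrounded ratio ≈ 0.0066)


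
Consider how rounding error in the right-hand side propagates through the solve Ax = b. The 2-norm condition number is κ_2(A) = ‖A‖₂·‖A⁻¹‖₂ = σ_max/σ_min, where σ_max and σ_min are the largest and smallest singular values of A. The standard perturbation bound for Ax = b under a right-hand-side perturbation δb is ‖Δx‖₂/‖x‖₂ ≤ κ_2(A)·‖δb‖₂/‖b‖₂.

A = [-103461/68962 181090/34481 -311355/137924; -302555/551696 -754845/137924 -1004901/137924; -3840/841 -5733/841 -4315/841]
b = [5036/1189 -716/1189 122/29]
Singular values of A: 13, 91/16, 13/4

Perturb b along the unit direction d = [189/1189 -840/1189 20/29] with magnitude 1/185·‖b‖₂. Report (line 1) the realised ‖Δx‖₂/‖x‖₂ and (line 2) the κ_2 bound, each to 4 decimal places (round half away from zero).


0.0070
0.0216

σ_max = 13, σ_min = 13/4
condition number: 13 ÷ (13/4) = 4.0000
perturbation bound = 4.0000·1/185 = 0.0216
solve Ax = b  →  x = [-1.3728 0.3736 -0.0947]
2-norm of b is 6.0000; of x, 1.4259
with δb = [0.0052 -0.0229 0.0224], A·Δx = δb → ‖Δx‖ = 0.0100
realised ‖Δx‖/‖x‖ = 0.0070
tightness: 0.0070 against a bound of 0.0216 (unrounded ratio ≈ 0.3237)


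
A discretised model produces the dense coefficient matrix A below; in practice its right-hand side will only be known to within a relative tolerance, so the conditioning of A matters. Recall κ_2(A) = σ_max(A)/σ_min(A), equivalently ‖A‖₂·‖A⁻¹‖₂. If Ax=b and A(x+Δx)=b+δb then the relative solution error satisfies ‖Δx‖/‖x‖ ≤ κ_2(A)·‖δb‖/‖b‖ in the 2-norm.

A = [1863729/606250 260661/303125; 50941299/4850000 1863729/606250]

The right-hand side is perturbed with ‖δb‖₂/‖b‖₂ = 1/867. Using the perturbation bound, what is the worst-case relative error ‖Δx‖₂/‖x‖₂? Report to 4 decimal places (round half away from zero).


M = AᵀA = [4507710454521/37636000000 164341759491/4704500000; 164341759491/4704500000 5992419861/588062500]. tr(M)=7825960521/60217600, det(M)=10556001/60217600
eigenvalues of AᵀA: λ = (tr ± √(tr²−4·det))/2 = 3249/25, 3249/2408704
κ = σ_max/σ_min = (57/5)/(57/1552) = 310.4000
bound on ‖Δx‖/‖x‖: κ·ε = 310.4000·1/867 = 0.3580

0.3580


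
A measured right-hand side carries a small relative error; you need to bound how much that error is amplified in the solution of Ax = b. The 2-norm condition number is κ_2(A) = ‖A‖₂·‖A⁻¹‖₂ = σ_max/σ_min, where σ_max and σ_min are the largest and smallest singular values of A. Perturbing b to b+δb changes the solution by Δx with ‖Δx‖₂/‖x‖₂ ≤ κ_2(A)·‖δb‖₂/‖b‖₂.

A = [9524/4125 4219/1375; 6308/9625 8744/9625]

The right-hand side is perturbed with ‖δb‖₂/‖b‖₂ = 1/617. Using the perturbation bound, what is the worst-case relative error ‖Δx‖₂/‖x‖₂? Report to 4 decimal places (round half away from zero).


0.2995

AᵀA = [7684384/1334025 3415004/444675; 3415004/444675 1517849/148225]; tr = 853801/53361, det = 400/53361
eigenvalues of AᵀA: λ = (tr ± √(tr²−4·det))/2 = 16, 25/53361
so κ_2 = √(16 / (25/53361)) = 184.8000
κ_2(A)·‖δb‖/‖b‖ = 0.2995


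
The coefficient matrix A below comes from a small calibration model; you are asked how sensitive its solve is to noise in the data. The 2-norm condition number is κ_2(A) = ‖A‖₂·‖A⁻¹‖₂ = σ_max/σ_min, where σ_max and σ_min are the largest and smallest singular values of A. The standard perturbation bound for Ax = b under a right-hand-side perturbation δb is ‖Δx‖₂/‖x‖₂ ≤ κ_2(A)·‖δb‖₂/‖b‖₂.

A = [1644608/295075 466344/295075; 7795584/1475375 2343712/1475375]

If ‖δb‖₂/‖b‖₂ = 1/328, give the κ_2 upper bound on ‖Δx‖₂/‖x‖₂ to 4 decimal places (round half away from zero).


form AᵀA = [152662921216/2588265625 44523698688/2588265625; 44523698688/2588265625 12996318784/2588265625] with trace 265054784/4141225 and determinant 1048576/4141225
solving λ² − 265054784/4141225·λ + 1048576/4141225 = 0 gives λ = 64, 16384/4141225
κ = σ_max/σ_min = 8/(128/2035) = 127.1875
bound on ‖Δx‖/‖x‖: κ·ε = 127.1875·1/328 = 0.3878

0.3878


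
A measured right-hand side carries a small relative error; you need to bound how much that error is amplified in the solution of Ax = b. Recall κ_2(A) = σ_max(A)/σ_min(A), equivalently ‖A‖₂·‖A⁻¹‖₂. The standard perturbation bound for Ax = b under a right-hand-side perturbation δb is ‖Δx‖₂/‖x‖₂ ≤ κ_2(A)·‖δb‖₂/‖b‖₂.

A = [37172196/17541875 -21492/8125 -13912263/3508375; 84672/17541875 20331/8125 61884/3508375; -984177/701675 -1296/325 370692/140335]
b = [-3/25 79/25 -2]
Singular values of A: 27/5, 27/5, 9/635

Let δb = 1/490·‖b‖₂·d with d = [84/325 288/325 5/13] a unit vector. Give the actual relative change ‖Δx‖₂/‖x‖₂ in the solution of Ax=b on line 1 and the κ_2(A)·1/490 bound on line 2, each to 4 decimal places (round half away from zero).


from the listed singular values, σ₁ = 27/5, σ_n = 9/635
κ_2(A) = (27/5) / (9/635) = 381.0000
bound on ‖Δx‖/‖x‖: κ·ε = 381.0000·1/490 = 0.7776
solve Ax = b  →  x = [124.5969 0.5556 66.2418]
2-norm of b is 3.7417; of x, 141.1123
Δx = A⁻¹·δb where δb = 1/490·3.7417·d; ‖Δx‖ = 0.5388
dividing the unrounded norms, ‖Δx‖/‖x‖ = 0.0038
tightness: 0.0038 against a bound of 0.7776 (unrounded ratio ≈ 0.0049)

0.0038
0.7776


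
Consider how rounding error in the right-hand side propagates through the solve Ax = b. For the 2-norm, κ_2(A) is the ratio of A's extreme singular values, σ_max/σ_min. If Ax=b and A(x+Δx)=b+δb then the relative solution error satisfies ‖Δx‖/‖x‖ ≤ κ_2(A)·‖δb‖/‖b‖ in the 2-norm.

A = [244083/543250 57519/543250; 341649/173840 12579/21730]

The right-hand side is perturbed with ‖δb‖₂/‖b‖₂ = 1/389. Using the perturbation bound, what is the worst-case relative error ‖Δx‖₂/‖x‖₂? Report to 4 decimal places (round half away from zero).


M = AᵀA = [45666520641/11236000000 1664674011/1404500000; 1664674011/1404500000 30399453/87781250]. tr(M)=79292241/17977600, det(M)=194481/71910400
eigenvalues of AᵀA: λ = (tr ± √(tr²−4·det))/2 = 441/100, 441/719104
so κ_2 = √((441/100) / (441/719104)) = 84.8000
worst-case relative error ≤ 84.8000 × 1/389 = 0.2180

0.2180


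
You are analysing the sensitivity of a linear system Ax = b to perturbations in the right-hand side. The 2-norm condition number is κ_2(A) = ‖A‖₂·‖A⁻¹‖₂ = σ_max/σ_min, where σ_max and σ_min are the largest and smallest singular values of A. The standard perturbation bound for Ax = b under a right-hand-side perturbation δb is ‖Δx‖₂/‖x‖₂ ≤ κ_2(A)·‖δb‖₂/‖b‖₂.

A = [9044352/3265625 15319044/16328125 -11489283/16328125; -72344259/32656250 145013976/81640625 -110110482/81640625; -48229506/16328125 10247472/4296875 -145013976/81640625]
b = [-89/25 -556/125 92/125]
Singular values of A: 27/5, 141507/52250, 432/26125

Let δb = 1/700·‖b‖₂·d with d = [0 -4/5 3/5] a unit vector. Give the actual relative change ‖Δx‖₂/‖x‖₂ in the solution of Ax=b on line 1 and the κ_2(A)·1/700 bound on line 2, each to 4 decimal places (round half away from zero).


σ_max = 27/5, σ_min = 432/26125
κ_2(A) = (27/5) / (432/26125) = 326.5625
worst-case relative error ≤ 326.5625 × 1/700 = 0.4665
solve Ax = b  →  x = [-0.7380 144.1047 194.2941]
2-norm of b is 5.7446; of x, 241.9027
δb = ε·‖b‖·d = [0.0000 -0.0066 0.0049]; solving A·Δx = δb gives ‖Δx‖ = 0.4963
dividing the unrounded norms, ‖Δx‖/‖x‖ = 0.0021
realised/bound (from unrounded values) ≈ 0.0044

0.0021
0.4665


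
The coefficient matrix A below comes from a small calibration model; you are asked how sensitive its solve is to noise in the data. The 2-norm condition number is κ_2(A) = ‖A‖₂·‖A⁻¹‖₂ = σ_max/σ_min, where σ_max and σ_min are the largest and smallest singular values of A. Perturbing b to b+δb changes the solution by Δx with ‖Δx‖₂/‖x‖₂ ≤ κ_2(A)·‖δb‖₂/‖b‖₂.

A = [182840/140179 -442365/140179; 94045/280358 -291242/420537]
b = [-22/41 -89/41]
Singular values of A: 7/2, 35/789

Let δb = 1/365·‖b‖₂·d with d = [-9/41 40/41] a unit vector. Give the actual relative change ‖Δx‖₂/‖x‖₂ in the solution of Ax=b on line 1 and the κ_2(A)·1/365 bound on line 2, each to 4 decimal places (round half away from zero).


σ_max = 7/2, σ_min = 35/789
κ_2(A) = (7/2) / (35/789) = 78.9000
perturbation bound = 78.9000·1/365 = 0.2162
solve Ax = b  →  x = [-41.7275 -17.0769]
2-norm of b is 2.2361; of x, 45.0866
δb = ε·‖b‖·d = [-0.0013 0.0060]; solving A·Δx = δb gives ‖Δx‖ = 0.1381
realised ‖Δx‖/‖x‖ = 0.0031
realised/bound (from unrounded values) ≈ 0.0142

0.0031
0.2162


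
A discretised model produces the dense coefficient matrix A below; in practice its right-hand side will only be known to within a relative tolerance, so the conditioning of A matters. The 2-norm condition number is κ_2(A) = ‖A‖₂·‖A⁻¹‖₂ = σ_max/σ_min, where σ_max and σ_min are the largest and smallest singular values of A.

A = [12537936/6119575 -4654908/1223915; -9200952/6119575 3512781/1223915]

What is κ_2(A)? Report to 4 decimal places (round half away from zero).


form AᵀA = [9674294273856/1497967927225 -3627354718296/299593585445; -3627354718296/299593585445 1360311953697/59918717089] with trace 151149111129/5183280025 and determinant 136048896/5183280025
eigenvalues of AᵀA: λ = (tr ± √(tr²−4·det))/2 = 729/25, 186624/207331201
so κ_2 = √((729/25) / (186624/207331201)) = 179.9875

179.9875
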